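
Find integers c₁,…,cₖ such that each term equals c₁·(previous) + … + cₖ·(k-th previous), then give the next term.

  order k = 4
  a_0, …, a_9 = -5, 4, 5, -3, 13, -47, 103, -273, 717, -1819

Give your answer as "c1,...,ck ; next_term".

  a_4 = -2·-3 + 1·5 + -2·4 + -2·-5 = 13
  a_5 = -2·13 + 1·-3 + -2·5 + -2·4 = -47
  a_6 = -2·-47 + 1·13 + -2·-3 + -2·5 = 103
  a_7 = -2·103 + 1·-47 + -2·13 + -2·-3 = -273
  a_8 = -2·-273 + 1·103 + -2·-47 + -2·13 = 717
  a_9 = -2·717 + 1·-273 + -2·103 + -2·-47 = -1819
  a_10 = -2·-1819 + 1·717 + -2·-273 + -2·103 = 4695

-2,1,-2,-2 ; 4695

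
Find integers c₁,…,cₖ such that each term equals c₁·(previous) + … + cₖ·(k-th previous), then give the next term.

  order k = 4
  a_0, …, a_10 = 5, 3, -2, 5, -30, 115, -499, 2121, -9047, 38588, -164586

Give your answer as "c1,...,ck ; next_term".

-4,2,3,-3 ; 702016

  a_4 = -4·5 + 2·-2 + 3·3 + -3·5 = -30
  a_5 = -4·-30 + 2·5 + 3·-2 + -3·3 = 115
  a_6 = -4·115 + 2·-30 + 3·5 + -3·-2 = -499
  a_7 = -4·-499 + 2·115 + 3·-30 + -3·5 = 2121
  a_8 = -4·2121 + 2·-499 + 3·115 + -3·-30 = -9047
  a_9 = -4·-9047 + 2·2121 + 3·-499 + -3·115 = 38588
  a_10 = -4·38588 + 2·-9047 + 3·2121 + -3·-499 = -164586
  a_11 = -4·-164586 + 2·38588 + 3·-9047 + -3·2121 = 702016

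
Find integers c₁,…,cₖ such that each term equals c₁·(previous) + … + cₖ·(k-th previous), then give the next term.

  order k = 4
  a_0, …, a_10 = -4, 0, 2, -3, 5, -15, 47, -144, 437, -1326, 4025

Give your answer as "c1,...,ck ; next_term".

-3,0,0,1 ; -12219

  a_4 = -3·-3 + 0·2 + 0·0 + 1·-4 = 5
  a_5 = -3·5 + 0·-3 + 0·2 + 1·0 = -15
  a_6 = -3·-15 + 0·5 + 0·-3 + 1·2 = 47
  a_7 = -3·47 + 0·-15 + 0·5 + 1·-3 = -144
  a_8 = -3·-144 + 0·47 + 0·-15 + 1·5 = 437
  a_9 = -3·437 + 0·-144 + 0·47 + 1·-15 = -1326
  a_10 = -3·-1326 + 0·437 + 0·-144 + 1·47 = 4025
  a_11 = -3·4025 + 0·-1326 + 0·437 + 1·-144 = -12219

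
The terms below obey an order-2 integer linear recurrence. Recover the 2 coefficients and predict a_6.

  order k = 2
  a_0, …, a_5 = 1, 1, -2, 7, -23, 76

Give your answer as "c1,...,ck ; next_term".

  a_2 = -3·1 + 1·1 = -2
  a_3 = -3·-2 + 1·1 = 7
  a_4 = -3·7 + 1·-2 = -23
  a_5 = -3·-23 + 1·7 = 76
  a_6 = -3·76 + 1·-23 = -251

-3,1 ; -251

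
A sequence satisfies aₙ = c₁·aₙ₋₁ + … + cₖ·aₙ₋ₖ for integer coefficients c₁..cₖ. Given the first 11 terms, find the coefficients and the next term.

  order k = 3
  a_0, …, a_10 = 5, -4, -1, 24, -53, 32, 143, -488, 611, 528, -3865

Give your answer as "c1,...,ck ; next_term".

-2,-3,2 ; 7368

  a_3 = -2·-1 + -3·-4 + 2·5 = 24
  a_4 = -2·24 + -3·-1 + 2·-4 = -53
  a_5 = -2·-53 + -3·24 + 2·-1 = 32
  a_6 = -2·32 + -3·-53 + 2·24 = 143
  a_7 = -2·143 + -3·32 + 2·-53 = -488
  a_8 = -2·-488 + -3·143 + 2·32 = 611
  a_9 = -2·611 + -3·-488 + 2·143 = 528
  a_10 = -2·528 + -3·611 + 2·-488 = -3865
  a_11 = -2·-3865 + -3·528 + 2·611 = 7368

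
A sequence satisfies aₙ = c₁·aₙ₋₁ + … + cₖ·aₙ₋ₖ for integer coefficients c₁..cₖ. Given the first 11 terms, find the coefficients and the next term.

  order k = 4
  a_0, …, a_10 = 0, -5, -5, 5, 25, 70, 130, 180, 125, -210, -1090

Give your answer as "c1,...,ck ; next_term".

  a_4 = 2·5 + 0·-5 + -3·-5 + -1·0 = 25
  a_5 = 2·25 + 0·5 + -3·-5 + -1·-5 = 70
  a_6 = 2·70 + 0·25 + -3·5 + -1·-5 = 130
  a_7 = 2·130 + 0·70 + -3·25 + -1·5 = 180
  a_8 = 2·180 + 0·130 + -3·70 + -1·25 = 125
  a_9 = 2·125 + 0·180 + -3·130 + -1·70 = -210
  a_10 = 2·-210 + 0·125 + -3·180 + -1·130 = -1090
  a_11 = 2·-1090 + 0·-210 + -3·125 + -1·180 = -2735

2,0,-3,-1 ; -2735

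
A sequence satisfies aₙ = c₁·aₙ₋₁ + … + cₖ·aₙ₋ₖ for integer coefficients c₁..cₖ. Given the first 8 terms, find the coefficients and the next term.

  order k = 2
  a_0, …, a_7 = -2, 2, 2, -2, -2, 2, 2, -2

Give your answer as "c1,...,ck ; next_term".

0,-1 ; -2

  a_2 = 0·2 + -1·-2 = 2
  a_3 = 0·2 + -1·2 = -2
  a_4 = 0·-2 + -1·2 = -2
  a_5 = 0·-2 + -1·-2 = 2
  a_6 = 0·2 + -1·-2 = 2
  a_7 = 0·2 + -1·2 = -2
  a_8 = 0·-2 + -1·2 = -2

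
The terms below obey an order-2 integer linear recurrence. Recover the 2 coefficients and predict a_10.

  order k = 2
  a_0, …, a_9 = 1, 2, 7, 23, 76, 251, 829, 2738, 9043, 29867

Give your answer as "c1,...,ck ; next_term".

3,1 ; 98644

  a_2 = 3·2 + 1·1 = 7
  a_3 = 3·7 + 1·2 = 23
  a_4 = 3·23 + 1·7 = 76
  a_5 = 3·76 + 1·23 = 251
  a_6 = 3·251 + 1·76 = 829
  a_7 = 3·829 + 1·251 = 2738
  a_8 = 3·2738 + 1·829 = 9043
  a_9 = 3·9043 + 1·2738 = 29867
  a_10 = 3·29867 + 1·9043 = 98644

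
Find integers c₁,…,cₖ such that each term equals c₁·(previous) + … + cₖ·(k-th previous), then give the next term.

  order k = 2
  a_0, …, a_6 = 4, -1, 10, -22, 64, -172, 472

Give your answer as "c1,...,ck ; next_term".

-2,2 ; -1288

  a_2 = -2·-1 + 2·4 = 10
  a_3 = -2·10 + 2·-1 = -22
  a_4 = -2·-22 + 2·10 = 64
  a_5 = -2·64 + 2·-22 = -172
  a_6 = -2·-172 + 2·64 = 472
  a_7 = -2·472 + 2·-172 = -1288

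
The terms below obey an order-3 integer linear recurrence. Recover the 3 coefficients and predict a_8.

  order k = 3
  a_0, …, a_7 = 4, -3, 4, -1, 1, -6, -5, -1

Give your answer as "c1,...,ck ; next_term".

1,-1,-2 ; 16

  a_3 = 1·4 + -1·-3 + -2·4 = -1
  a_4 = 1·-1 + -1·4 + -2·-3 = 1
  a_5 = 1·1 + -1·-1 + -2·4 = -6
  a_6 = 1·-6 + -1·1 + -2·-1 = -5
  a_7 = 1·-5 + -1·-6 + -2·1 = -1
  a_8 = 1·-1 + -1·-5 + -2·-6 = 16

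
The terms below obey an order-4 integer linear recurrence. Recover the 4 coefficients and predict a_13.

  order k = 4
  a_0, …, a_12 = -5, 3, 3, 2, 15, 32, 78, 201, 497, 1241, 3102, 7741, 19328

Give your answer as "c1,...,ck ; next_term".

2,1,1,-1 ; 48258

  a_4 = 2·2 + 1·3 + 1·3 + -1·-5 = 15
  a_5 = 2·15 + 1·2 + 1·3 + -1·3 = 32
  a_6 = 2·32 + 1·15 + 1·2 + -1·3 = 78
  a_7 = 2·78 + 1·32 + 1·15 + -1·2 = 201
  a_8 = 2·201 + 1·78 + 1·32 + -1·15 = 497
  a_9 = 2·497 + 1·201 + 1·78 + -1·32 = 1241
  a_10 = 2·1241 + 1·497 + 1·201 + -1·78 = 3102
  a_11 = 2·3102 + 1·1241 + 1·497 + -1·201 = 7741
  a_12 = 2·7741 + 1·3102 + 1·1241 + -1·497 = 19328
  a_13 = 2·19328 + 1·7741 + 1·3102 + -1·1241 = 48258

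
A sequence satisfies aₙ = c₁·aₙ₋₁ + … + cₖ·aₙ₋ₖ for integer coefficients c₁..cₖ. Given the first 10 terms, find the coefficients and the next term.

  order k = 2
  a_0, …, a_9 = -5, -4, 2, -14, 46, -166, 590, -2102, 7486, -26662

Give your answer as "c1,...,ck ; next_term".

  a_2 = -3·-4 + 2·-5 = 2
  a_3 = -3·2 + 2·-4 = -14
  a_4 = -3·-14 + 2·2 = 46
  a_5 = -3·46 + 2·-14 = -166
  a_6 = -3·-166 + 2·46 = 590
  a_7 = -3·590 + 2·-166 = -2102
  a_8 = -3·-2102 + 2·590 = 7486
  a_9 = -3·7486 + 2·-2102 = -26662
  a_10 = -3·-26662 + 2·7486 = 94958

-3,2 ; 94958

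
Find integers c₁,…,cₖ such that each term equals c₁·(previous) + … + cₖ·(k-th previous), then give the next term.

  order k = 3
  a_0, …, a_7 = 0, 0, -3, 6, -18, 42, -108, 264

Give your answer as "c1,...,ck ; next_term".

  a_3 = -2·-3 + 2·0 + 2·0 = 6
  a_4 = -2·6 + 2·-3 + 2·0 = -18
  a_5 = -2·-18 + 2·6 + 2·-3 = 42
  a_6 = -2·42 + 2·-18 + 2·6 = -108
  a_7 = -2·-108 + 2·42 + 2·-18 = 264
  a_8 = -2·264 + 2·-108 + 2·42 = -660

-2,2,2 ; -660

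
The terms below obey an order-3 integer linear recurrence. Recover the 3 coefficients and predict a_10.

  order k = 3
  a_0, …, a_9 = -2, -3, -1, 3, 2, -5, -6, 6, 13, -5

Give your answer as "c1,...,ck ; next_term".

1,-2,1 ; -25

  a_3 = 1·-1 + -2·-3 + 1·-2 = 3
  a_4 = 1·3 + -2·-1 + 1·-3 = 2
  a_5 = 1·2 + -2·3 + 1·-1 = -5
  a_6 = 1·-5 + -2·2 + 1·3 = -6
  a_7 = 1·-6 + -2·-5 + 1·2 = 6
  a_8 = 1·6 + -2·-6 + 1·-5 = 13
  a_9 = 1·13 + -2·6 + 1·-6 = -5
  a_10 = 1·-5 + -2·13 + 1·6 = -25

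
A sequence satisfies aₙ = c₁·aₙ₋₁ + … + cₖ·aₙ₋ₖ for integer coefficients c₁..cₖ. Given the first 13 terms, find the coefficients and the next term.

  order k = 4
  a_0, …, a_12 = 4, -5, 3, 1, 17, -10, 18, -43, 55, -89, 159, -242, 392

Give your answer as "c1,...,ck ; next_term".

  a_4 = 0·1 + 1·3 + -2·-5 + 1·4 = 17
  a_5 = 0·17 + 1·1 + -2·3 + 1·-5 = -10
  a_6 = 0·-10 + 1·17 + -2·1 + 1·3 = 18
  a_7 = 0·18 + 1·-10 + -2·17 + 1·1 = -43
  a_8 = 0·-43 + 1·18 + -2·-10 + 1·17 = 55
  a_9 = 0·55 + 1·-43 + -2·18 + 1·-10 = -89
  a_10 = 0·-89 + 1·55 + -2·-43 + 1·18 = 159
  a_11 = 0·159 + 1·-89 + -2·55 + 1·-43 = -242
  a_12 = 0·-242 + 1·159 + -2·-89 + 1·55 = 392
  a_13 = 0·392 + 1·-242 + -2·159 + 1·-89 = -649

0,1,-2,1 ; -649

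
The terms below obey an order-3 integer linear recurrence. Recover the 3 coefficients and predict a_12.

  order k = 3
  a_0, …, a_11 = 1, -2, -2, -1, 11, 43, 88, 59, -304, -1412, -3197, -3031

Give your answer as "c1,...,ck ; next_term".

3,-4,-3 ; 7931

  a_3 = 3·-2 + -4·-2 + -3·1 = -1
  a_4 = 3·-1 + -4·-2 + -3·-2 = 11
  a_5 = 3·11 + -4·-1 + -3·-2 = 43
  a_6 = 3·43 + -4·11 + -3·-1 = 88
  a_7 = 3·88 + -4·43 + -3·11 = 59
  a_8 = 3·59 + -4·88 + -3·43 = -304
  a_9 = 3·-304 + -4·59 + -3·88 = -1412
  a_10 = 3·-1412 + -4·-304 + -3·59 = -3197
  a_11 = 3·-3197 + -4·-1412 + -3·-304 = -3031
  a_12 = 3·-3031 + -4·-3197 + -3·-1412 = 7931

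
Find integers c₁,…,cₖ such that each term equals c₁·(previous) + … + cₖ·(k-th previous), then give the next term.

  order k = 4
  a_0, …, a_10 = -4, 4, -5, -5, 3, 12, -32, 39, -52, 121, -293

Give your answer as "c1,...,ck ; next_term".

  a_4 = -2·-5 + -1·-5 + -1·4 + 2·-4 = 3
  a_5 = -2·3 + -1·-5 + -1·-5 + 2·4 = 12
  a_6 = -2·12 + -1·3 + -1·-5 + 2·-5 = -32
  a_7 = -2·-32 + -1·12 + -1·3 + 2·-5 = 39
  a_8 = -2·39 + -1·-32 + -1·12 + 2·3 = -52
  a_9 = -2·-52 + -1·39 + -1·-32 + 2·12 = 121
  a_10 = -2·121 + -1·-52 + -1·39 + 2·-32 = -293
  a_11 = -2·-293 + -1·121 + -1·-52 + 2·39 = 595

-2,-1,-1,2 ; 595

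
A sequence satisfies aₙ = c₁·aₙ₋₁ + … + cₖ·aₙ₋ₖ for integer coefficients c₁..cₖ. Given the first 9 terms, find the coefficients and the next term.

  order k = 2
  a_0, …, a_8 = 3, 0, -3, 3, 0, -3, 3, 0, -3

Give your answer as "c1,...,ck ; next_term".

  a_2 = -1·0 + -1·3 = -3
  a_3 = -1·-3 + -1·0 = 3
  a_4 = -1·3 + -1·-3 = 0
  a_5 = -1·0 + -1·3 = -3
  a_6 = -1·-3 + -1·0 = 3
  a_7 = -1·3 + -1·-3 = 0
  a_8 = -1·0 + -1·3 = -3
  a_9 = -1·-3 + -1·0 = 3

-1,-1 ; 3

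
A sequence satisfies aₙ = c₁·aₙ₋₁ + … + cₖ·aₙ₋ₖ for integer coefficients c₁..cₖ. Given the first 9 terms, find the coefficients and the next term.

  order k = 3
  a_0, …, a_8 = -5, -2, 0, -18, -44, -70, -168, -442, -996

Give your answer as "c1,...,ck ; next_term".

2,-1,4 ; -2222

  a_3 = 2·0 + -1·-2 + 4·-5 = -18
  a_4 = 2·-18 + -1·0 + 4·-2 = -44
  a_5 = 2·-44 + -1·-18 + 4·0 = -70
  a_6 = 2·-70 + -1·-44 + 4·-18 = -168
  a_7 = 2·-168 + -1·-70 + 4·-44 = -442
  a_8 = 2·-442 + -1·-168 + 4·-70 = -996
  a_9 = 2·-996 + -1·-442 + 4·-168 = -2222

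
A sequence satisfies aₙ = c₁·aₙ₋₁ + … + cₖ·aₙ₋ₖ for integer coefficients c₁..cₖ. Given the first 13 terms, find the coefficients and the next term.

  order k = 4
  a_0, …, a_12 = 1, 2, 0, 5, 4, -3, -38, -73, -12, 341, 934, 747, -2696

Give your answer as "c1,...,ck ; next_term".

2,-3,-4,2 ; -10687

  a_4 = 2·5 + -3·0 + -4·2 + 2·1 = 4
  a_5 = 2·4 + -3·5 + -4·0 + 2·2 = -3
  a_6 = 2·-3 + -3·4 + -4·5 + 2·0 = -38
  a_7 = 2·-38 + -3·-3 + -4·4 + 2·5 = -73
  a_8 = 2·-73 + -3·-38 + -4·-3 + 2·4 = -12
  a_9 = 2·-12 + -3·-73 + -4·-38 + 2·-3 = 341
  a_10 = 2·341 + -3·-12 + -4·-73 + 2·-38 = 934
  a_11 = 2·934 + -3·341 + -4·-12 + 2·-73 = 747
  a_12 = 2·747 + -3·934 + -4·341 + 2·-12 = -2696
  a_13 = 2·-2696 + -3·747 + -4·934 + 2·341 = -10687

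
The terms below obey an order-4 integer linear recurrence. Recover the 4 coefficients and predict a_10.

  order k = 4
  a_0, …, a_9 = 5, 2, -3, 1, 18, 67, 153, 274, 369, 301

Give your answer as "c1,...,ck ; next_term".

3,-2,-3,3 ; -198

  a_4 = 3·1 + -2·-3 + -3·2 + 3·5 = 18
  a_5 = 3·18 + -2·1 + -3·-3 + 3·2 = 67
  a_6 = 3·67 + -2·18 + -3·1 + 3·-3 = 153
  a_7 = 3·153 + -2·67 + -3·18 + 3·1 = 274
  a_8 = 3·274 + -2·153 + -3·67 + 3·18 = 369
  a_9 = 3·369 + -2·274 + -3·153 + 3·67 = 301
  a_10 = 3·301 + -2·369 + -3·274 + 3·153 = -198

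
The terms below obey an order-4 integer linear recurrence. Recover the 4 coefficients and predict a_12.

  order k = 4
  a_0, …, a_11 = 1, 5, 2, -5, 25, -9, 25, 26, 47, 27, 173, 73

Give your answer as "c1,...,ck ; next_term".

-1,1,3,3 ; 322

  a_4 = -1·-5 + 1·2 + 3·5 + 3·1 = 25
  a_5 = -1·25 + 1·-5 + 3·2 + 3·5 = -9
  a_6 = -1·-9 + 1·25 + 3·-5 + 3·2 = 25
  a_7 = -1·25 + 1·-9 + 3·25 + 3·-5 = 26
  a_8 = -1·26 + 1·25 + 3·-9 + 3·25 = 47
  a_9 = -1·47 + 1·26 + 3·25 + 3·-9 = 27
  a_10 = -1·27 + 1·47 + 3·26 + 3·25 = 173
  a_11 = -1·173 + 1·27 + 3·47 + 3·26 = 73
  a_12 = -1·73 + 1·173 + 3·27 + 3·47 = 322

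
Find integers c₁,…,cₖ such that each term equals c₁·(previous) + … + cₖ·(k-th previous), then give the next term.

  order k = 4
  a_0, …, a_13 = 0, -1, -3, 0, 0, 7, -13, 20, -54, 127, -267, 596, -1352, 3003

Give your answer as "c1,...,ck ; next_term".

-1,1,-3,2 ; -6677

  a_4 = -1·0 + 1·-3 + -3·-1 + 2·0 = 0
  a_5 = -1·0 + 1·0 + -3·-3 + 2·-1 = 7
  a_6 = -1·7 + 1·0 + -3·0 + 2·-3 = -13
  a_7 = -1·-13 + 1·7 + -3·0 + 2·0 = 20
  a_8 = -1·20 + 1·-13 + -3·7 + 2·0 = -54
  a_9 = -1·-54 + 1·20 + -3·-13 + 2·7 = 127
  a_10 = -1·127 + 1·-54 + -3·20 + 2·-13 = -267
  a_11 = -1·-267 + 1·127 + -3·-54 + 2·20 = 596
  a_12 = -1·596 + 1·-267 + -3·127 + 2·-54 = -1352
  a_13 = -1·-1352 + 1·596 + -3·-267 + 2·127 = 3003
  a_14 = -1·3003 + 1·-1352 + -3·596 + 2·-267 = -6677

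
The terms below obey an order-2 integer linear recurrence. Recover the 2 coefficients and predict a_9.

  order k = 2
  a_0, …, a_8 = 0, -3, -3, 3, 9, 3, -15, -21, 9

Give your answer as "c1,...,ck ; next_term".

1,-2 ; 51

  a_2 = 1·-3 + -2·0 = -3
  a_3 = 1·-3 + -2·-3 = 3
  a_4 = 1·3 + -2·-3 = 9
  a_5 = 1·9 + -2·3 = 3
  a_6 = 1·3 + -2·9 = -15
  a_7 = 1·-15 + -2·3 = -21
  a_8 = 1·-21 + -2·-15 = 9
  a_9 = 1·9 + -2·-21 = 51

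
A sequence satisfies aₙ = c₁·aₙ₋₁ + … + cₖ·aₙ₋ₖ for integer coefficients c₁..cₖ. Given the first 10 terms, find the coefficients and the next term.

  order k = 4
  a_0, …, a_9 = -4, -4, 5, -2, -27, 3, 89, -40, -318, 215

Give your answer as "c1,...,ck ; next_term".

0,-3,1,2 ; 1092

  a_4 = 0·-2 + -3·5 + 1·-4 + 2·-4 = -27
  a_5 = 0·-27 + -3·-2 + 1·5 + 2·-4 = 3
  a_6 = 0·3 + -3·-27 + 1·-2 + 2·5 = 89
  a_7 = 0·89 + -3·3 + 1·-27 + 2·-2 = -40
  a_8 = 0·-40 + -3·89 + 1·3 + 2·-27 = -318
  a_9 = 0·-318 + -3·-40 + 1·89 + 2·3 = 215
  a_10 = 0·215 + -3·-318 + 1·-40 + 2·89 = 1092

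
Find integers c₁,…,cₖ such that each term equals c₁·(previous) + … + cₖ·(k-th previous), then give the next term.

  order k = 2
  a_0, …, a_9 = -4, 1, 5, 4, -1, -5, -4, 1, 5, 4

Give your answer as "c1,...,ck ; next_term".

1,-1 ; -1

  a_2 = 1·1 + -1·-4 = 5
  a_3 = 1·5 + -1·1 = 4
  a_4 = 1·4 + -1·5 = -1
  a_5 = 1·-1 + -1·4 = -5
  a_6 = 1·-5 + -1·-1 = -4
  a_7 = 1·-4 + -1·-5 = 1
  a_8 = 1·1 + -1·-4 = 5
  a_9 = 1·5 + -1·1 = 4
  a_10 = 1·4 + -1·5 = -1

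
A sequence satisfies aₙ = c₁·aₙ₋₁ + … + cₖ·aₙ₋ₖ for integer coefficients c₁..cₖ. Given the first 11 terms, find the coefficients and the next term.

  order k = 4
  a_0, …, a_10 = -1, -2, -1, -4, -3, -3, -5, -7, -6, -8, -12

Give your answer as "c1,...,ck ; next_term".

0,0,1,1 ; -13

  a_4 = 0·-4 + 0·-1 + 1·-2 + 1·-1 = -3
  a_5 = 0·-3 + 0·-4 + 1·-1 + 1·-2 = -3
  a_6 = 0·-3 + 0·-3 + 1·-4 + 1·-1 = -5
  a_7 = 0·-5 + 0·-3 + 1·-3 + 1·-4 = -7
  a_8 = 0·-7 + 0·-5 + 1·-3 + 1·-3 = -6
  a_9 = 0·-6 + 0·-7 + 1·-5 + 1·-3 = -8
  a_10 = 0·-8 + 0·-6 + 1·-7 + 1·-5 = -12
  a_11 = 0·-12 + 0·-8 + 1·-6 + 1·-7 = -13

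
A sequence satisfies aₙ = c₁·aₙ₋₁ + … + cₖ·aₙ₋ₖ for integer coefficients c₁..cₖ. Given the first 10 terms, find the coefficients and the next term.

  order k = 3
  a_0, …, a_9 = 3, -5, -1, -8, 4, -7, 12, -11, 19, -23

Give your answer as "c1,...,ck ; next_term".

0,1,-1 ; 30

  a_3 = 0·-1 + 1·-5 + -1·3 = -8
  a_4 = 0·-8 + 1·-1 + -1·-5 = 4
  a_5 = 0·4 + 1·-8 + -1·-1 = -7
  a_6 = 0·-7 + 1·4 + -1·-8 = 12
  a_7 = 0·12 + 1·-7 + -1·4 = -11
  a_8 = 0·-11 + 1·12 + -1·-7 = 19
  a_9 = 0·19 + 1·-11 + -1·12 = -23
  a_10 = 0·-23 + 1·19 + -1·-11 = 30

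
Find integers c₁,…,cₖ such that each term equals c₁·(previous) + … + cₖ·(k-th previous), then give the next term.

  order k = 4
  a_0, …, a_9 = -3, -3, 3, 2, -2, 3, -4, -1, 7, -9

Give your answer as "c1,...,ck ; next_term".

-1,-1,0,-1 ; 6

  a_4 = -1·2 + -1·3 + 0·-3 + -1·-3 = -2
  a_5 = -1·-2 + -1·2 + 0·3 + -1·-3 = 3
  a_6 = -1·3 + -1·-2 + 0·2 + -1·3 = -4
  a_7 = -1·-4 + -1·3 + 0·-2 + -1·2 = -1
  a_8 = -1·-1 + -1·-4 + 0·3 + -1·-2 = 7
  a_9 = -1·7 + -1·-1 + 0·-4 + -1·3 = -9
  a_10 = -1·-9 + -1·7 + 0·-1 + -1·-4 = 6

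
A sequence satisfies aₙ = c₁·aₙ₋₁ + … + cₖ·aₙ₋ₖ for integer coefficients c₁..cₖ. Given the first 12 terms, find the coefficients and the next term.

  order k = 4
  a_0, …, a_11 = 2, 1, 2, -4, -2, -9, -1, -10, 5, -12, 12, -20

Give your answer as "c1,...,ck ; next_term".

  a_4 = 1·-4 + 1·2 + -2·1 + 1·2 = -2
  a_5 = 1·-2 + 1·-4 + -2·2 + 1·1 = -9
  a_6 = 1·-9 + 1·-2 + -2·-4 + 1·2 = -1
  a_7 = 1·-1 + 1·-9 + -2·-2 + 1·-4 = -10
  a_8 = 1·-10 + 1·-1 + -2·-9 + 1·-2 = 5
  a_9 = 1·5 + 1·-10 + -2·-1 + 1·-9 = -12
  a_10 = 1·-12 + 1·5 + -2·-10 + 1·-1 = 12
  a_11 = 1·12 + 1·-12 + -2·5 + 1·-10 = -20
  a_12 = 1·-20 + 1·12 + -2·-12 + 1·5 = 21

1,1,-2,1 ; 21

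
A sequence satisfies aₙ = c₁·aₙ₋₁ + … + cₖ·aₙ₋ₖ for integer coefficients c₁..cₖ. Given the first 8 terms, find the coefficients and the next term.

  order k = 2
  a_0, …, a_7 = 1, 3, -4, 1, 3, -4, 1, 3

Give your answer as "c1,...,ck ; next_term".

  a_2 = -1·3 + -1·1 = -4
  a_3 = -1·-4 + -1·3 = 1
  a_4 = -1·1 + -1·-4 = 3
  a_5 = -1·3 + -1·1 = -4
  a_6 = -1·-4 + -1·3 = 1
  a_7 = -1·1 + -1·-4 = 3
  a_8 = -1·3 + -1·1 = -4

-1,-1 ; -4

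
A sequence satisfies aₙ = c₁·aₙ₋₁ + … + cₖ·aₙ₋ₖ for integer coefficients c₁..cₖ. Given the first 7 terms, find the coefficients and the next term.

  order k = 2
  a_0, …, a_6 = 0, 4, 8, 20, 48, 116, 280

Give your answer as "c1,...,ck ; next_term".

  a_2 = 2·4 + 1·0 = 8
  a_3 = 2·8 + 1·4 = 20
  a_4 = 2·20 + 1·8 = 48
  a_5 = 2·48 + 1·20 = 116
  a_6 = 2·116 + 1·48 = 280
  a_7 = 2·280 + 1·116 = 676

2,1 ; 676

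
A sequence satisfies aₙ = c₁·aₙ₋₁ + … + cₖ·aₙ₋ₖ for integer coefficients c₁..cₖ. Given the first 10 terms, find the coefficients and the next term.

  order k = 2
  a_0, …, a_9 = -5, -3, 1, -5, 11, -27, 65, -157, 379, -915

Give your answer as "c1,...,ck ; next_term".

  a_2 = -2·-3 + 1·-5 = 1
  a_3 = -2·1 + 1·-3 = -5
  a_4 = -2·-5 + 1·1 = 11
  a_5 = -2·11 + 1·-5 = -27
  a_6 = -2·-27 + 1·11 = 65
  a_7 = -2·65 + 1·-27 = -157
  a_8 = -2·-157 + 1·65 = 379
  a_9 = -2·379 + 1·-157 = -915
  a_10 = -2·-915 + 1·379 = 2209

-2,1 ; 2209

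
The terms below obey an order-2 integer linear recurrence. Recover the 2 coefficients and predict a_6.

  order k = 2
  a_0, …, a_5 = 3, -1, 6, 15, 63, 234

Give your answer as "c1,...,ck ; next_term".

3,3 ; 891

  a_2 = 3·-1 + 3·3 = 6
  a_3 = 3·6 + 3·-1 = 15
  a_4 = 3·15 + 3·6 = 63
  a_5 = 3·63 + 3·15 = 234
  a_6 = 3·234 + 3·63 = 891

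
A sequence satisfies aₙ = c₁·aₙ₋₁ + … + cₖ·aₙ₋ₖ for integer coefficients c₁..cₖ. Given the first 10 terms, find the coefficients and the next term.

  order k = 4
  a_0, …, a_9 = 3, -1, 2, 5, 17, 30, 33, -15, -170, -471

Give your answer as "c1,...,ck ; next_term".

  a_4 = 3·5 + -3·2 + -2·-1 + 2·3 = 17
  a_5 = 3·17 + -3·5 + -2·2 + 2·-1 = 30
  a_6 = 3·30 + -3·17 + -2·5 + 2·2 = 33
  a_7 = 3·33 + -3·30 + -2·17 + 2·5 = -15
  a_8 = 3·-15 + -3·33 + -2·30 + 2·17 = -170
  a_9 = 3·-170 + -3·-15 + -2·33 + 2·30 = -471
  a_10 = 3·-471 + -3·-170 + -2·-15 + 2·33 = -807

3,-3,-2,2 ; -807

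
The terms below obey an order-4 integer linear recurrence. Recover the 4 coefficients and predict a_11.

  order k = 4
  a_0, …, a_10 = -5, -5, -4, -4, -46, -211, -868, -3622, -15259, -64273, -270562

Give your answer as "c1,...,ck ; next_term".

4,0,3,3 ; -1138891

  a_4 = 4·-4 + 0·-4 + 3·-5 + 3·-5 = -46
  a_5 = 4·-46 + 0·-4 + 3·-4 + 3·-5 = -211
  a_6 = 4·-211 + 0·-46 + 3·-4 + 3·-4 = -868
  a_7 = 4·-868 + 0·-211 + 3·-46 + 3·-4 = -3622
  a_8 = 4·-3622 + 0·-868 + 3·-211 + 3·-46 = -15259
  a_9 = 4·-15259 + 0·-3622 + 3·-868 + 3·-211 = -64273
  a_10 = 4·-64273 + 0·-15259 + 3·-3622 + 3·-868 = -270562
  a_11 = 4·-270562 + 0·-64273 + 3·-15259 + 3·-3622 = -1138891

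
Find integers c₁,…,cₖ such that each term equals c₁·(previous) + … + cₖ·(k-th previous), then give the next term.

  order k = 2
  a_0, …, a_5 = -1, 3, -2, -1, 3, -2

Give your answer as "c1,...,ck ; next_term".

-1,-1 ; -1

  a_2 = -1·3 + -1·-1 = -2
  a_3 = -1·-2 + -1·3 = -1
  a_4 = -1·-1 + -1·-2 = 3
  a_5 = -1·3 + -1·-1 = -2
  a_6 = -1·-2 + -1·3 = -1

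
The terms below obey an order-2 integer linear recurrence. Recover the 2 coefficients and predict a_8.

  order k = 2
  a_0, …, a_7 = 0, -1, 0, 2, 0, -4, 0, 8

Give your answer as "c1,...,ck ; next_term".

  a_2 = 0·-1 + -2·0 = 0
  a_3 = 0·0 + -2·-1 = 2
  a_4 = 0·2 + -2·0 = 0
  a_5 = 0·0 + -2·2 = -4
  a_6 = 0·-4 + -2·0 = 0
  a_7 = 0·0 + -2·-4 = 8
  a_8 = 0·8 + -2·0 = 0

0,-2 ; 0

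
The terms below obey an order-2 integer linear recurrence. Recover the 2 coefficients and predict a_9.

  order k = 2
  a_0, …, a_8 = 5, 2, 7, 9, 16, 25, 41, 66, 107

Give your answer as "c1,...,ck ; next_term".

  a_2 = 1·2 + 1·5 = 7
  a_3 = 1·7 + 1·2 = 9
  a_4 = 1·9 + 1·7 = 16
  a_5 = 1·16 + 1·9 = 25
  a_6 = 1·25 + 1·16 = 41
  a_7 = 1·41 + 1·25 = 66
  a_8 = 1·66 + 1·41 = 107
  a_9 = 1·107 + 1·66 = 173

1,1 ; 173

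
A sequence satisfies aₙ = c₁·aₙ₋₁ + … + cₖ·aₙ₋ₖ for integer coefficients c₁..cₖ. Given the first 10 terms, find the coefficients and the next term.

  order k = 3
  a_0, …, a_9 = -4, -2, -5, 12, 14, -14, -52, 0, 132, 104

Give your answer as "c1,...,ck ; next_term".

  a_3 = 0·-5 + -2·-2 + -2·-4 = 12
  a_4 = 0·12 + -2·-5 + -2·-2 = 14
  a_5 = 0·14 + -2·12 + -2·-5 = -14
  a_6 = 0·-14 + -2·14 + -2·12 = -52
  a_7 = 0·-52 + -2·-14 + -2·14 = 0
  a_8 = 0·0 + -2·-52 + -2·-14 = 132
  a_9 = 0·132 + -2·0 + -2·-52 = 104
  a_10 = 0·104 + -2·132 + -2·0 = -264

0,-2,-2 ; -264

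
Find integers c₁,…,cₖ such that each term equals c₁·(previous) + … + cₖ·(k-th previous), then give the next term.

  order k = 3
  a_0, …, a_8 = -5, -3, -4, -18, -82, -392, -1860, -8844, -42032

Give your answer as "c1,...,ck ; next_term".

4,4,-2 ; -199784

  a_3 = 4·-4 + 4·-3 + -2·-5 = -18
  a_4 = 4·-18 + 4·-4 + -2·-3 = -82
  a_5 = 4·-82 + 4·-18 + -2·-4 = -392
  a_6 = 4·-392 + 4·-82 + -2·-18 = -1860
  a_7 = 4·-1860 + 4·-392 + -2·-82 = -8844
  a_8 = 4·-8844 + 4·-1860 + -2·-392 = -42032
  a_9 = 4·-42032 + 4·-8844 + -2·-1860 = -199784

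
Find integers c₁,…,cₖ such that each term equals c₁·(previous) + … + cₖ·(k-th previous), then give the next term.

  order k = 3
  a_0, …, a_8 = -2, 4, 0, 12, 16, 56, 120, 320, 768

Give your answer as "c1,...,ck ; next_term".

  a_3 = 2·0 + 2·4 + -2·-2 = 12
  a_4 = 2·12 + 2·0 + -2·4 = 16
  a_5 = 2·16 + 2·12 + -2·0 = 56
  a_6 = 2·56 + 2·16 + -2·12 = 120
  a_7 = 2·120 + 2·56 + -2·16 = 320
  a_8 = 2·320 + 2·120 + -2·56 = 768
  a_9 = 2·768 + 2·320 + -2·120 = 1936

2,2,-2 ; 1936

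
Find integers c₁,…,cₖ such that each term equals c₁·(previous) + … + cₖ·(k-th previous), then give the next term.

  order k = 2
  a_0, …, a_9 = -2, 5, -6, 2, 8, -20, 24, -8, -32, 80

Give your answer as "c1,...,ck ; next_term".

  a_2 = -2·5 + -2·-2 = -6
  a_3 = -2·-6 + -2·5 = 2
  a_4 = -2·2 + -2·-6 = 8
  a_5 = -2·8 + -2·2 = -20
  a_6 = -2·-20 + -2·8 = 24
  a_7 = -2·24 + -2·-20 = -8
  a_8 = -2·-8 + -2·24 = -32
  a_9 = -2·-32 + -2·-8 = 80
  a_10 = -2·80 + -2·-32 = -96

-2,-2 ; -96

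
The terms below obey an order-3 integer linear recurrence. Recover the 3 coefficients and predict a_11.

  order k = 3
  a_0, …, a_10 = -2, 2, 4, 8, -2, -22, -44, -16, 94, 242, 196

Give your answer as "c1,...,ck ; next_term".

  a_3 = 1·4 + -1·2 + -3·-2 = 8
  a_4 = 1·8 + -1·4 + -3·2 = -2
  a_5 = 1·-2 + -1·8 + -3·4 = -22
  a_6 = 1·-22 + -1·-2 + -3·8 = -44
  a_7 = 1·-44 + -1·-22 + -3·-2 = -16
  a_8 = 1·-16 + -1·-44 + -3·-22 = 94
  a_9 = 1·94 + -1·-16 + -3·-44 = 242
  a_10 = 1·242 + -1·94 + -3·-16 = 196
  a_11 = 1·196 + -1·242 + -3·94 = -328

1,-1,-3 ; -328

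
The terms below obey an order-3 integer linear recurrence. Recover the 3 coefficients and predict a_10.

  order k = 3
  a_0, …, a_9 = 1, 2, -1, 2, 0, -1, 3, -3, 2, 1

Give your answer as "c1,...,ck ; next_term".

-1,0,1 ; -4

  a_3 = -1·-1 + 0·2 + 1·1 = 2
  a_4 = -1·2 + 0·-1 + 1·2 = 0
  a_5 = -1·0 + 0·2 + 1·-1 = -1
  a_6 = -1·-1 + 0·0 + 1·2 = 3
  a_7 = -1·3 + 0·-1 + 1·0 = -3
  a_8 = -1·-3 + 0·3 + 1·-1 = 2
  a_9 = -1·2 + 0·-3 + 1·3 = 1
  a_10 = -1·1 + 0·2 + 1·-3 = -4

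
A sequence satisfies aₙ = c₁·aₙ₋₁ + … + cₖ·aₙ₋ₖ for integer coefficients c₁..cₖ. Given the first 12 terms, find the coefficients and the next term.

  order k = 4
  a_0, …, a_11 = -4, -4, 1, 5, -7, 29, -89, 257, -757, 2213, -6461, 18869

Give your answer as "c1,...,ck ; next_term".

  a_4 = -3·5 + 0·1 + 0·-4 + -2·-4 = -7
  a_5 = -3·-7 + 0·5 + 0·1 + -2·-4 = 29
  a_6 = -3·29 + 0·-7 + 0·5 + -2·1 = -89
  a_7 = -3·-89 + 0·29 + 0·-7 + -2·5 = 257
  a_8 = -3·257 + 0·-89 + 0·29 + -2·-7 = -757
  a_9 = -3·-757 + 0·257 + 0·-89 + -2·29 = 2213
  a_10 = -3·2213 + 0·-757 + 0·257 + -2·-89 = -6461
  a_11 = -3·-6461 + 0·2213 + 0·-757 + -2·257 = 18869
  a_12 = -3·18869 + 0·-6461 + 0·2213 + -2·-757 = -55093

-3,0,0,-2 ; -55093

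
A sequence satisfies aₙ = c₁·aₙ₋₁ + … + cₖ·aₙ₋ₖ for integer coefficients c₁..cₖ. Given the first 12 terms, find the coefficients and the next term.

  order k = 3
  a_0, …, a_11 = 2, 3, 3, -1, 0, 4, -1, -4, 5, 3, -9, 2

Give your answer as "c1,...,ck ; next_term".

  a_3 = 0·3 + -1·3 + 1·2 = -1
  a_4 = 0·-1 + -1·3 + 1·3 = 0
  a_5 = 0·0 + -1·-1 + 1·3 = 4
  a_6 = 0·4 + -1·0 + 1·-1 = -1
  a_7 = 0·-1 + -1·4 + 1·0 = -4
  a_8 = 0·-4 + -1·-1 + 1·4 = 5
  a_9 = 0·5 + -1·-4 + 1·-1 = 3
  a_10 = 0·3 + -1·5 + 1·-4 = -9
  a_11 = 0·-9 + -1·3 + 1·5 = 2
  a_12 = 0·2 + -1·-9 + 1·3 = 12

0,-1,1 ; 12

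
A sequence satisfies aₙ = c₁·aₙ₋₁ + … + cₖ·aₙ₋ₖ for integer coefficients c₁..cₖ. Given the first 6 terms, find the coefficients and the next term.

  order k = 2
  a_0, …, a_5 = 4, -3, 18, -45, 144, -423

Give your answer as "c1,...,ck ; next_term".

  a_2 = -2·-3 + 3·4 = 18
  a_3 = -2·18 + 3·-3 = -45
  a_4 = -2·-45 + 3·18 = 144
  a_5 = -2·144 + 3·-45 = -423
  a_6 = -2·-423 + 3·144 = 1278

-2,3 ; 1278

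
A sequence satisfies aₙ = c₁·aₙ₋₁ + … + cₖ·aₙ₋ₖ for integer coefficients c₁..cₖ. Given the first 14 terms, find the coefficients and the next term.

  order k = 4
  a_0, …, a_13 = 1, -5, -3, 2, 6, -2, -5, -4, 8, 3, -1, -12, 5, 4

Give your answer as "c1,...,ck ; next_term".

0,0,-1,1 ; 11

  a_4 = 0·2 + 0·-3 + -1·-5 + 1·1 = 6
  a_5 = 0·6 + 0·2 + -1·-3 + 1·-5 = -2
  a_6 = 0·-2 + 0·6 + -1·2 + 1·-3 = -5
  a_7 = 0·-5 + 0·-2 + -1·6 + 1·2 = -4
  a_8 = 0·-4 + 0·-5 + -1·-2 + 1·6 = 8
  a_9 = 0·8 + 0·-4 + -1·-5 + 1·-2 = 3
  a_10 = 0·3 + 0·8 + -1·-4 + 1·-5 = -1
  a_11 = 0·-1 + 0·3 + -1·8 + 1·-4 = -12
  a_12 = 0·-12 + 0·-1 + -1·3 + 1·8 = 5
  a_13 = 0·5 + 0·-12 + -1·-1 + 1·3 = 4
  a_14 = 0·4 + 0·5 + -1·-12 + 1·-1 = 11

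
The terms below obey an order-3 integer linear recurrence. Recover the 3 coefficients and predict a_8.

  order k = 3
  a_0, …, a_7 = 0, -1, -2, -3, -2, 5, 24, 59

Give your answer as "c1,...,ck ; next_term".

3,-3,-1 ; 100

  a_3 = 3·-2 + -3·-1 + -1·0 = -3
  a_4 = 3·-3 + -3·-2 + -1·-1 = -2
  a_5 = 3·-2 + -3·-3 + -1·-2 = 5
  a_6 = 3·5 + -3·-2 + -1·-3 = 24
  a_7 = 3·24 + -3·5 + -1·-2 = 59
  a_8 = 3·59 + -3·24 + -1·5 = 100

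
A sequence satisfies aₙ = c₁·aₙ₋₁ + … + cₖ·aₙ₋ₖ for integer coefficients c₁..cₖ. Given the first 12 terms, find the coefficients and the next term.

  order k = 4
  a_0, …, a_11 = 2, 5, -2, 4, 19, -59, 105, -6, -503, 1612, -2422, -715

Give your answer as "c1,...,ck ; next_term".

  a_4 = -3·4 + -4·-2 + 3·5 + 4·2 = 19
  a_5 = -3·19 + -4·4 + 3·-2 + 4·5 = -59
  a_6 = -3·-59 + -4·19 + 3·4 + 4·-2 = 105
  a_7 = -3·105 + -4·-59 + 3·19 + 4·4 = -6
  a_8 = -3·-6 + -4·105 + 3·-59 + 4·19 = -503
  a_9 = -3·-503 + -4·-6 + 3·105 + 4·-59 = 1612
  a_10 = -3·1612 + -4·-503 + 3·-6 + 4·105 = -2422
  a_11 = -3·-2422 + -4·1612 + 3·-503 + 4·-6 = -715
  a_12 = -3·-715 + -4·-2422 + 3·1612 + 4·-503 = 14657

-3,-4,3,4 ; 14657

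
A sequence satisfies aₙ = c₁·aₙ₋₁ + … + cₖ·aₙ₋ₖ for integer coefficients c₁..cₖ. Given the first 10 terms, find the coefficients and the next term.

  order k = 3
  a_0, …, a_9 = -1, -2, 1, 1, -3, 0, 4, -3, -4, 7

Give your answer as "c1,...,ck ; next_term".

0,-1,1 ; 1

  a_3 = 0·1 + -1·-2 + 1·-1 = 1
  a_4 = 0·1 + -1·1 + 1·-2 = -3
  a_5 = 0·-3 + -1·1 + 1·1 = 0
  a_6 = 0·0 + -1·-3 + 1·1 = 4
  a_7 = 0·4 + -1·0 + 1·-3 = -3
  a_8 = 0·-3 + -1·4 + 1·0 = -4
  a_9 = 0·-4 + -1·-3 + 1·4 = 7
  a_10 = 0·7 + -1·-4 + 1·-3 = 1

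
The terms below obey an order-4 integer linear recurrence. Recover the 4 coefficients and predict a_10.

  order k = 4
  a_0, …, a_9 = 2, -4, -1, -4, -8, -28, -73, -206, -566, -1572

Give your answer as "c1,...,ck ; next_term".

  a_4 = 2·-4 + 2·-1 + 0·-4 + 1·2 = -8
  a_5 = 2·-8 + 2·-4 + 0·-1 + 1·-4 = -28
  a_6 = 2·-28 + 2·-8 + 0·-4 + 1·-1 = -73
  a_7 = 2·-73 + 2·-28 + 0·-8 + 1·-4 = -206
  a_8 = 2·-206 + 2·-73 + 0·-28 + 1·-8 = -566
  a_9 = 2·-566 + 2·-206 + 0·-73 + 1·-28 = -1572
  a_10 = 2·-1572 + 2·-566 + 0·-206 + 1·-73 = -4349

2,2,0,1 ; -4349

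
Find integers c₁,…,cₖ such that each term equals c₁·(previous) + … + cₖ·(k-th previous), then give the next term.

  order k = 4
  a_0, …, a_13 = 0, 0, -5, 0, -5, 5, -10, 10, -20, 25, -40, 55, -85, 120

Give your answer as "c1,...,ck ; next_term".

0,1,-1,1 ; -180

  a_4 = 0·0 + 1·-5 + -1·0 + 1·0 = -5
  a_5 = 0·-5 + 1·0 + -1·-5 + 1·0 = 5
  a_6 = 0·5 + 1·-5 + -1·0 + 1·-5 = -10
  a_7 = 0·-10 + 1·5 + -1·-5 + 1·0 = 10
  a_8 = 0·10 + 1·-10 + -1·5 + 1·-5 = -20
  a_9 = 0·-20 + 1·10 + -1·-10 + 1·5 = 25
  a_10 = 0·25 + 1·-20 + -1·10 + 1·-10 = -40
  a_11 = 0·-40 + 1·25 + -1·-20 + 1·10 = 55
  a_12 = 0·55 + 1·-40 + -1·25 + 1·-20 = -85
  a_13 = 0·-85 + 1·55 + -1·-40 + 1·25 = 120
  a_14 = 0·120 + 1·-85 + -1·55 + 1·-40 = -180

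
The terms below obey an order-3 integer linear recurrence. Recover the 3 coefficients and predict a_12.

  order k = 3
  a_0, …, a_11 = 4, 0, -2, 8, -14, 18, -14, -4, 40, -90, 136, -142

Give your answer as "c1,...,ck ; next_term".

-2,-1,1 ; 58

  a_3 = -2·-2 + -1·0 + 1·4 = 8
  a_4 = -2·8 + -1·-2 + 1·0 = -14
  a_5 = -2·-14 + -1·8 + 1·-2 = 18
  a_6 = -2·18 + -1·-14 + 1·8 = -14
  a_7 = -2·-14 + -1·18 + 1·-14 = -4
  a_8 = -2·-4 + -1·-14 + 1·18 = 40
  a_9 = -2·40 + -1·-4 + 1·-14 = -90
  a_10 = -2·-90 + -1·40 + 1·-4 = 136
  a_11 = -2·136 + -1·-90 + 1·40 = -142
  a_12 = -2·-142 + -1·136 + 1·-90 = 58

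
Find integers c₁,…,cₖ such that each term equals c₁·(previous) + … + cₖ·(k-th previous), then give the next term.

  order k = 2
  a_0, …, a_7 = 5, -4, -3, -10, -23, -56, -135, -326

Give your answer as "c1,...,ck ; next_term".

2,1 ; -787

  a_2 = 2·-4 + 1·5 = -3
  a_3 = 2·-3 + 1·-4 = -10
  a_4 = 2·-10 + 1·-3 = -23
  a_5 = 2·-23 + 1·-10 = -56
  a_6 = 2·-56 + 1·-23 = -135
  a_7 = 2·-135 + 1·-56 = -326
  a_8 = 2·-326 + 1·-135 = -787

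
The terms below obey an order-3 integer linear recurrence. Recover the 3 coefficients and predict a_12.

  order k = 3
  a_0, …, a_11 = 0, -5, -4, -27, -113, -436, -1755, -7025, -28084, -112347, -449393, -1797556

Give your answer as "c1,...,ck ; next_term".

  a_3 = 3·-4 + 3·-5 + 4·0 = -27
  a_4 = 3·-27 + 3·-4 + 4·-5 = -113
  a_5 = 3·-113 + 3·-27 + 4·-4 = -436
  a_6 = 3·-436 + 3·-113 + 4·-27 = -1755
  a_7 = 3·-1755 + 3·-436 + 4·-113 = -7025
  a_8 = 3·-7025 + 3·-1755 + 4·-436 = -28084
  a_9 = 3·-28084 + 3·-7025 + 4·-1755 = -112347
  a_10 = 3·-112347 + 3·-28084 + 4·-7025 = -449393
  a_11 = 3·-449393 + 3·-112347 + 4·-28084 = -1797556
  a_12 = 3·-1797556 + 3·-449393 + 4·-112347 = -7190235

3,3,4 ; -7190235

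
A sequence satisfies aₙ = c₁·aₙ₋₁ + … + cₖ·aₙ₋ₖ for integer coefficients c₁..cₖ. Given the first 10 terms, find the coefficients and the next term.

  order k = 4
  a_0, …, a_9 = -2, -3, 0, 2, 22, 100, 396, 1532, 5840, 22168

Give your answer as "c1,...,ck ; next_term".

4,0,-2,-4 ; 84024

  a_4 = 4·2 + 0·0 + -2·-3 + -4·-2 = 22
  a_5 = 4·22 + 0·2 + -2·0 + -4·-3 = 100
  a_6 = 4·100 + 0·22 + -2·2 + -4·0 = 396
  a_7 = 4·396 + 0·100 + -2·22 + -4·2 = 1532
  a_8 = 4·1532 + 0·396 + -2·100 + -4·22 = 5840
  a_9 = 4·5840 + 0·1532 + -2·396 + -4·100 = 22168
  a_10 = 4·22168 + 0·5840 + -2·1532 + -4·396 = 84024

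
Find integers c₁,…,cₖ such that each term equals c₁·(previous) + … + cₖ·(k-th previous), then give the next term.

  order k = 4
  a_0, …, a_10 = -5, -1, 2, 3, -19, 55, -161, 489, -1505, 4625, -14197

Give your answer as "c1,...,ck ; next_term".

  a_4 = -3·3 + 0·2 + 0·-1 + 2·-5 = -19
  a_5 = -3·-19 + 0·3 + 0·2 + 2·-1 = 55
  a_6 = -3·55 + 0·-19 + 0·3 + 2·2 = -161
  a_7 = -3·-161 + 0·55 + 0·-19 + 2·3 = 489
  a_8 = -3·489 + 0·-161 + 0·55 + 2·-19 = -1505
  a_9 = -3·-1505 + 0·489 + 0·-161 + 2·55 = 4625
  a_10 = -3·4625 + 0·-1505 + 0·489 + 2·-161 = -14197
  a_11 = -3·-14197 + 0·4625 + 0·-1505 + 2·489 = 43569

-3,0,0,2 ; 43569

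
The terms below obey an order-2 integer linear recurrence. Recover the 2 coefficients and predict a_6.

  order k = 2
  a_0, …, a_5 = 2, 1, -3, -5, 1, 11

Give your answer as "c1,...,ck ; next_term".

1,-2 ; 9

  a_2 = 1·1 + -2·2 = -3
  a_3 = 1·-3 + -2·1 = -5
  a_4 = 1·-5 + -2·-3 = 1
  a_5 = 1·1 + -2·-5 = 11
  a_6 = 1·11 + -2·1 = 9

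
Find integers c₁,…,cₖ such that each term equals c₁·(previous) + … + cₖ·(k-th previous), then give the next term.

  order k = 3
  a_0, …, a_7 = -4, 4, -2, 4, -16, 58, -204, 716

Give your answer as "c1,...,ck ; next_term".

  a_3 = -4·-2 + -2·4 + -1·-4 = 4
  a_4 = -4·4 + -2·-2 + -1·4 = -16
  a_5 = -4·-16 + -2·4 + -1·-2 = 58
  a_6 = -4·58 + -2·-16 + -1·4 = -204
  a_7 = -4·-204 + -2·58 + -1·-16 = 716
  a_8 = -4·716 + -2·-204 + -1·58 = -2514

-4,-2,-1 ; -2514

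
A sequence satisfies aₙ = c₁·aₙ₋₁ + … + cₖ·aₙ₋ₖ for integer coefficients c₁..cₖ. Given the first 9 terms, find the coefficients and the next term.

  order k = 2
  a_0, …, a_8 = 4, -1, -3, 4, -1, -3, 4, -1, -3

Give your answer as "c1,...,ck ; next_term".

-1,-1 ; 4

  a_2 = -1·-1 + -1·4 = -3
  a_3 = -1·-3 + -1·-1 = 4
  a_4 = -1·4 + -1·-3 = -1
  a_5 = -1·-1 + -1·4 = -3
  a_6 = -1·-3 + -1·-1 = 4
  a_7 = -1·4 + -1·-3 = -1
  a_8 = -1·-1 + -1·4 = -3
  a_9 = -1·-3 + -1·-1 = 4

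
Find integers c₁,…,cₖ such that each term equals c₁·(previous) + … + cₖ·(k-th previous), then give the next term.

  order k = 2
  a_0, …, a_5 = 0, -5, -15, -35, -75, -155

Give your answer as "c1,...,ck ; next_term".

3,-2 ; -315

  a_2 = 3·-5 + -2·0 = -15
  a_3 = 3·-15 + -2·-5 = -35
  a_4 = 3·-35 + -2·-15 = -75
  a_5 = 3·-75 + -2·-35 = -155
  a_6 = 3·-155 + -2·-75 = -315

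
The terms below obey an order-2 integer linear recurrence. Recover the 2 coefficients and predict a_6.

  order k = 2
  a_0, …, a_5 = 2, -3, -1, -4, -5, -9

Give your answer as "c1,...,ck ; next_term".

1,1 ; -14

  a_2 = 1·-3 + 1·2 = -1
  a_3 = 1·-1 + 1·-3 = -4
  a_4 = 1·-4 + 1·-1 = -5
  a_5 = 1·-5 + 1·-4 = -9
  a_6 = 1·-9 + 1·-5 = -14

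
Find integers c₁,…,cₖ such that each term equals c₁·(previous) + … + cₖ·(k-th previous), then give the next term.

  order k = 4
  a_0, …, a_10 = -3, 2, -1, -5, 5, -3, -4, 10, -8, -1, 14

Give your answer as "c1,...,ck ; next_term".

0,0,1,-1 ; -18

  a_4 = 0·-5 + 0·-1 + 1·2 + -1·-3 = 5
  a_5 = 0·5 + 0·-5 + 1·-1 + -1·2 = -3
  a_6 = 0·-3 + 0·5 + 1·-5 + -1·-1 = -4
  a_7 = 0·-4 + 0·-3 + 1·5 + -1·-5 = 10
  a_8 = 0·10 + 0·-4 + 1·-3 + -1·5 = -8
  a_9 = 0·-8 + 0·10 + 1·-4 + -1·-3 = -1
  a_10 = 0·-1 + 0·-8 + 1·10 + -1·-4 = 14
  a_11 = 0·14 + 0·-1 + 1·-8 + -1·10 = -18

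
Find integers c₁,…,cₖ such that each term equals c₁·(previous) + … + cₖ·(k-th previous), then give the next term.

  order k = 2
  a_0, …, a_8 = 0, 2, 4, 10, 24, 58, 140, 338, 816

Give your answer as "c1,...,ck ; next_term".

  a_2 = 2·2 + 1·0 = 4
  a_3 = 2·4 + 1·2 = 10
  a_4 = 2·10 + 1·4 = 24
  a_5 = 2·24 + 1·10 = 58
  a_6 = 2·58 + 1·24 = 140
  a_7 = 2·140 + 1·58 = 338
  a_8 = 2·338 + 1·140 = 816
  a_9 = 2·816 + 1·338 = 1970

2,1 ; 1970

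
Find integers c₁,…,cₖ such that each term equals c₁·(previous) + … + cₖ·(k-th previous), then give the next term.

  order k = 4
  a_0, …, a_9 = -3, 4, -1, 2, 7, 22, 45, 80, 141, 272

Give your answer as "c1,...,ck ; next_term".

3,-3,1,2 ; 563

  a_4 = 3·2 + -3·-1 + 1·4 + 2·-3 = 7
  a_5 = 3·7 + -3·2 + 1·-1 + 2·4 = 22
  a_6 = 3·22 + -3·7 + 1·2 + 2·-1 = 45
  a_7 = 3·45 + -3·22 + 1·7 + 2·2 = 80
  a_8 = 3·80 + -3·45 + 1·22 + 2·7 = 141
  a_9 = 3·141 + -3·80 + 1·45 + 2·22 = 272
  a_10 = 3·272 + -3·141 + 1·80 + 2·45 = 563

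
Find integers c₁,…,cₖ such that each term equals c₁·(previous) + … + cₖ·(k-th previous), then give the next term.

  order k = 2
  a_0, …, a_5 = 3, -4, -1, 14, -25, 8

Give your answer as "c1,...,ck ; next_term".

  a_2 = -2·-4 + -3·3 = -1
  a_3 = -2·-1 + -3·-4 = 14
  a_4 = -2·14 + -3·-1 = -25
  a_5 = -2·-25 + -3·14 = 8
  a_6 = -2·8 + -3·-25 = 59

-2,-3 ; 59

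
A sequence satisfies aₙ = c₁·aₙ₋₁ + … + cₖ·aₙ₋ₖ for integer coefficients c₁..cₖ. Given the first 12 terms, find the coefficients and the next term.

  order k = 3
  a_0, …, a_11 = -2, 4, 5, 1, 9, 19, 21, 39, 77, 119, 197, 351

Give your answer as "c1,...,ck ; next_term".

1,0,2 ; 589

  a_3 = 1·5 + 0·4 + 2·-2 = 1
  a_4 = 1·1 + 0·5 + 2·4 = 9
  a_5 = 1·9 + 0·1 + 2·5 = 19
  a_6 = 1·19 + 0·9 + 2·1 = 21
  a_7 = 1·21 + 0·19 + 2·9 = 39
  a_8 = 1·39 + 0·21 + 2·19 = 77
  a_9 = 1·77 + 0·39 + 2·21 = 119
  a_10 = 1·119 + 0·77 + 2·39 = 197
  a_11 = 1·197 + 0·119 + 2·77 = 351
  a_12 = 1·351 + 0·197 + 2·119 = 589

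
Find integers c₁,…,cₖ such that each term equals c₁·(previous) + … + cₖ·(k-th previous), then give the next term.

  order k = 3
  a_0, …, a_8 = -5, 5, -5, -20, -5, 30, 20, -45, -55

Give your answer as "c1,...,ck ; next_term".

  a_3 = 1·-5 + -2·5 + 1·-5 = -20
  a_4 = 1·-20 + -2·-5 + 1·5 = -5
  a_5 = 1·-5 + -2·-20 + 1·-5 = 30
  a_6 = 1·30 + -2·-5 + 1·-20 = 20
  a_7 = 1·20 + -2·30 + 1·-5 = -45
  a_8 = 1·-45 + -2·20 + 1·30 = -55
  a_9 = 1·-55 + -2·-45 + 1·20 = 55

1,-2,1 ; 55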